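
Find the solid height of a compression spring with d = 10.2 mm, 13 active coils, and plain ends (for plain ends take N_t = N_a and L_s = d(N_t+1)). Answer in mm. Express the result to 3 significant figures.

143 mm

plain ends: N_t = N_a = 13
L_s = d·(N_t+1) = 10.2 × 14 = 142.8 mm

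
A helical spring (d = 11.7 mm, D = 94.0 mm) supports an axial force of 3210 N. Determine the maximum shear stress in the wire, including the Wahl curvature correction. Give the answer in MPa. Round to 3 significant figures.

Spring index C = D/d = 94.0/11.7 = 8.0342
K_W = (4C−1)/(4C−4) + 0.615/C = 31.137/28.137 + 0.0765 = 1.1832
τ₀ = 8FD/(πd³) = 8·3210·94.0/(π·11.7³) = 2.41392e+06/5031.6 = 479.75 MPa
τ_max = K·τ₀ = 1.1832 × 479.75 = 567.63 MPa

568 MPa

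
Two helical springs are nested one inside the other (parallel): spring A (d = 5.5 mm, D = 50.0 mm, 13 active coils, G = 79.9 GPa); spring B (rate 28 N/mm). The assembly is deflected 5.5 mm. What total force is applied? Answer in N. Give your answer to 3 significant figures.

k_A = Gd⁴/(8D³N_a) = (79.9×10³)(5.5⁴)/(8·50.0³·13) = 5.6241 N/mm
Parallel: k_eq = 5.6241 + 28 = 33.624 N/mm
F = k_eq·δ = 33.624·5.5 = 184.93 N

185 N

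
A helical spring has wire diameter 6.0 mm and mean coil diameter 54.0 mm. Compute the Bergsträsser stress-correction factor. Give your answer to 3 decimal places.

1.152

C = D/d = 54.0/6.0 = 9.0000
K_B = (4C+2)/(4C−3) = 38.000/33.000 = 1.1515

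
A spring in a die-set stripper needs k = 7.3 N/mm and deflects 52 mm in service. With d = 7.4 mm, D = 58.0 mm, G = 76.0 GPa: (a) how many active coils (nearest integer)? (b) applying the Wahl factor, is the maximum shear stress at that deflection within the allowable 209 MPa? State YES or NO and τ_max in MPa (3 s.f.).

(a) 20 coils; (b) YES, τ_max = 164 MPa

N_a = Gd⁴/(8D³k) = (76.0×10³)(7.4⁴)/(8·58.0³·7.3) = 20 → N_a = 20
Actual rate k = Gd⁴/(8D³·20) = 7.3002 N/mm
Working load F = kδ = 7.3002·52 = 379.61 N
C = 58.0/7.4 = 7.8378; K_W = (4C−1)/(4C−4)+0.615/C = 1.1881
τ_max = K_W·8FD/(πd³) = 1.1881·138.36 = 164.39 MPa
τ_max ≤ 209 MPa → acceptable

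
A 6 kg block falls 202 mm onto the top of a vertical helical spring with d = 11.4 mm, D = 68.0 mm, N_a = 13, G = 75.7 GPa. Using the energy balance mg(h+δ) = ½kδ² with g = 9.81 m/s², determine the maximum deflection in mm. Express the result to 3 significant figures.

26.2 mm

k = Gd⁴/(8D³N_a) = (75.7×10³)(11.4⁴)/(8·68.0³·13) = 39.098 N/mm
W = mg = 6 × 9.81 = 58.86 N
½kδ² − Wδ − Wh = 0 → δ = (W + √(W² + 2kWh))/k
δ = (58.86 + √(3464.5 + 929730))/39.098 = (58.86 + 966.02)/39.098 = 26.213 mm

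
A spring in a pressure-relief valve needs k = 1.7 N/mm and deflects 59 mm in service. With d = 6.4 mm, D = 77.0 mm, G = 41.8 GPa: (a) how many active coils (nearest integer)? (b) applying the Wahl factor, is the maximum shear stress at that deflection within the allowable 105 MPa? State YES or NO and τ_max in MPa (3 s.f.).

(a) 11 coils; (b) YES, τ_max = 86.2 MPa

N_a = Gd⁴/(8D³k) = (41.8×10³)(6.4⁴)/(8·77.0³·1.7) = 11.29 → N_a = 11
Actual rate k = Gd⁴/(8D³·11) = 1.7456 N/mm
Working load F = kδ = 1.7456·59 = 102.99 N
C = 77.0/6.4 = 12.0312; K_W = (4C−1)/(4C−4)+0.615/C = 1.1191
τ_max = K_W·8FD/(πd³) = 1.1191·77.034 = 86.21 MPa
τ_max ≤ 105 MPa → acceptable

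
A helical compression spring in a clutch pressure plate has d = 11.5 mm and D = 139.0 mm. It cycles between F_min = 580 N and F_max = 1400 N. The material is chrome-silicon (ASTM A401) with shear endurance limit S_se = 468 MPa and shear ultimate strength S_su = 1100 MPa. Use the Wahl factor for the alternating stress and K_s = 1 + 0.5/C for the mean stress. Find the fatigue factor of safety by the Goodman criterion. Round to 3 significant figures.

2.24

C = D/d = 139.0/11.5 = 12.0870; K_W = (4C−1)/(4C−4)+0.615/C = 1.1185; K_s = 1+0.5/C = 1.0414
F_a = (F_max−F_min)/2 = 410 N; F_m = (F_max+F_min)/2 = 990 N
τ_a = K_W·8F_aD/(πd³) = 1.1185 × 95.421 = 106.73 MPa
τ_m = K_s·8F_mD/(πd³) = 1.0414 × 230.41 = 239.94 MPa
Goodman: 1/n_f = τ_a/S_se + τ_m/S_su = 106.73/468 + 239.94/1100 = 0.22806 + 0.21813 = 0.44618
n_f = 1/0.44618 = 2.241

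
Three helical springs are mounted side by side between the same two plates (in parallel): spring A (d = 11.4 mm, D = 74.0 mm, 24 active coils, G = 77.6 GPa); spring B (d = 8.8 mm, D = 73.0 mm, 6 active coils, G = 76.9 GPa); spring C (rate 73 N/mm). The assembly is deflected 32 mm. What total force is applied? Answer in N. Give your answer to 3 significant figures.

k_A = Gd⁴/(8D³N_a) = (77.6×10³)(11.4⁴)/(8·74.0³·24) = 16.846 N/mm
k_B = Gd⁴/(8D³N_a) = (76.9×10³)(8.8⁴)/(8·73.0³·6) = 24.697 N/mm
Parallel: k_eq = 16.846 + 24.697 + 73 = 114.54 N/mm
F = k_eq·δ = 114.54·32 = 3665.4 N

3670 N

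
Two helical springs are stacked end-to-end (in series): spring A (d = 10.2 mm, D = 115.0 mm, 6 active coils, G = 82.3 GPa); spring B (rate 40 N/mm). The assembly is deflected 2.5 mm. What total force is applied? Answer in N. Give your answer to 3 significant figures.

k_A = Gd⁴/(8D³N_a) = (82.3×10³)(10.2⁴)/(8·115.0³·6) = 12.203 N/mm
Series: 1/k_eq = 1/12.203 + 1/40 = 0.10695; k_eq = 9.3504 N/mm
F = k_eq·δ = 9.3504·2.5 = 23.376 N

23.4 N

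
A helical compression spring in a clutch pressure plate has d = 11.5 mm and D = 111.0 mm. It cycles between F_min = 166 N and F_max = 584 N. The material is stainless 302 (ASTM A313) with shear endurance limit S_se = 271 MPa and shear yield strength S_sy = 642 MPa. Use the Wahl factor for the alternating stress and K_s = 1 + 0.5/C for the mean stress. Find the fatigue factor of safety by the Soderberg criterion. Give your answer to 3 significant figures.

C = D/d = 111.0/11.5 = 9.6522; K_W = (4C−1)/(4C−4)+0.615/C = 1.1504; K_s = 1+0.5/C = 1.0518
F_a = (F_max−F_min)/2 = 209 N; F_m = (F_max+F_min)/2 = 375 N
τ_a = K_W·8F_aD/(πd³) = 1.1504 × 38.843 = 44.685 MPa
τ_m = K_s·8F_mD/(πd³) = 1.0518 × 69.695 = 73.305 MPa
Soderberg: 1/n_f = τ_a/S_se + τ_m/S_sy = 44.685/271 + 73.305/642 = 0.16489 + 0.11418 = 0.27907
n_f = 1/0.27907 = 3.583

3.58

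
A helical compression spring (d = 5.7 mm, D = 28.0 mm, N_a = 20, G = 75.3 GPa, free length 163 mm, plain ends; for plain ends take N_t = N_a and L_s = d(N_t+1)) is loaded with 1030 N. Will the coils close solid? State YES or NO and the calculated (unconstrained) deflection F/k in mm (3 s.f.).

k = Gd⁴/(8D³N_a) = (75.3×10³)(5.7⁴)/(8·28.0³·20) = 22.631 N/mm
N_t = 20; L_s = 5.7·21 = 119.7 mm; δ_solid = L₀ − L_s = 163 − 119.7 = 43.3 mm
δ = F/k = 1030/22.631 = 45.513 mm
δ ≥ δ_solid → spring goes solid

YES, δ = 45.5 mm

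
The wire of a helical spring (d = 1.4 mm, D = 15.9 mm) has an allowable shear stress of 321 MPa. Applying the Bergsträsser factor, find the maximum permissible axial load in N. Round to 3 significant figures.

19.5 N

C = D/d = 15.9/1.4 = 11.3571
K_B = (4C+2)/(4C−3) = 47.429/42.429 = 1.1178
τ_max = K·8FD/(πd³) → F_max = τ_allow·πd³/(8DK)
F_max = 321·π·1.4³/(8·15.9·1.1178) = 2767.2/142.19 = 19.461 N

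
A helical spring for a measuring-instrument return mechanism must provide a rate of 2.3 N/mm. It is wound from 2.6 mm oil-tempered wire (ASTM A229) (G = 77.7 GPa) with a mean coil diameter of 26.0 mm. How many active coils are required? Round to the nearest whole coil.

11

N_a = Gd⁴/(8D³k) = (77.7×10³ × 2.6⁴)/(8 × 26.0³ × 2.3)
    = 3.5507e+06 / 323398 = 10.98 → 11 coils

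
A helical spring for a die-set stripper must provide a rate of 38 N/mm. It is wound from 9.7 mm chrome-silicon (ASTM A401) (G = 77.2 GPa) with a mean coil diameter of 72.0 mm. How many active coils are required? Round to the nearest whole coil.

6

N_a = Gd⁴/(8D³k) = (77.2×10³ × 9.7⁴)/(8 × 72.0³ × 38)
    = 6.83446e+08 / 1.13467e+08 = 6.023 → 6 coils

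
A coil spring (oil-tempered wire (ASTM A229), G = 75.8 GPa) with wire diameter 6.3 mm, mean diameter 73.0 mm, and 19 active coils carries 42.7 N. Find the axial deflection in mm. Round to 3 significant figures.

21.1 mm

k = Gd⁴/(8D³N_a) = (75.8×10³)(6.3⁴)/(8·73.0³·19) = 2.0194 N/mm
δ = F/k = 42.7 / 2.0194 = 21.145 mm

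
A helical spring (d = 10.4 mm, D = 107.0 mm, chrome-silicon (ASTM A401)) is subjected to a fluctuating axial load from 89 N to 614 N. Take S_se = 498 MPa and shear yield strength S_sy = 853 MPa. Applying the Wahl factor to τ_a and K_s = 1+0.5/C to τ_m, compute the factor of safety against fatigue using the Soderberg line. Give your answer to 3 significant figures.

4.00

C = D/d = 107.0/10.4 = 10.2885; K_W = (4C−1)/(4C−4)+0.615/C = 1.1405; K_s = 1+0.5/C = 1.0486
F_a = (F_max−F_min)/2 = 262.5 N; F_m = (F_max+F_min)/2 = 351.5 N
τ_a = K_W·8F_aD/(πd³) = 1.1405 × 63.585 = 72.52 MPa
τ_m = K_s·8F_mD/(πd³) = 1.0486 × 85.143 = 89.281 MPa
Soderberg: 1/n_f = τ_a/S_se + τ_m/S_sy = 72.52/498 + 89.281/853 = 0.14562 + 0.10467 = 0.25029
n_f = 1/0.25029 = 3.995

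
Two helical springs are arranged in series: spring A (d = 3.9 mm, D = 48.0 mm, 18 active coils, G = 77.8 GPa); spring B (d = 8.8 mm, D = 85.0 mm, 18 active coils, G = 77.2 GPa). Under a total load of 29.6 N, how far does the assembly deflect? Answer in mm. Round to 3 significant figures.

k_A = Gd⁴/(8D³N_a) = (77.8×10³)(3.9⁴)/(8·48.0³·18) = 1.1302 N/mm
k_B = Gd⁴/(8D³N_a) = (77.2×10³)(8.8⁴)/(8·85.0³·18) = 5.2351 N/mm
Series: 1/k_eq = 1/1.1302 + 1/5.2351 = 1.0758; k_eq = 0.92952 N/mm
δ = F/k_eq = 29.6/0.92952 = 31.844 mm

31.8 mm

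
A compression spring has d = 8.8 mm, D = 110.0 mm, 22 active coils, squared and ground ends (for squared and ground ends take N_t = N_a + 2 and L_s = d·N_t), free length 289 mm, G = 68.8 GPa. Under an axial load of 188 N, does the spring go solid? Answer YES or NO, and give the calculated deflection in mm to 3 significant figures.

k = Gd⁴/(8D³N_a) = (68.8×10³)(8.8⁴)/(8·110.0³·22) = 1.7613 N/mm
N_t = 24; L_s = 8.8·24 = 211.2 mm; δ_solid = L₀ − L_s = 289 − 211.2 = 77.8 mm
δ = F/k = 188/1.7613 = 106.74 mm
δ ≥ δ_solid → spring goes solid

YES, δ = 107 mm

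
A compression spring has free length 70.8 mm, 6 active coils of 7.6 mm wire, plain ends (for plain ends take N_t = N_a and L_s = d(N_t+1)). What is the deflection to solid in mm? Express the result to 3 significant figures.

N_t = 6; L_s = 7.6·7 = 53.2 mm
δ_solid = L₀ − L_s = 70.8 − 53.2 = 17.6 mm

17.6 mm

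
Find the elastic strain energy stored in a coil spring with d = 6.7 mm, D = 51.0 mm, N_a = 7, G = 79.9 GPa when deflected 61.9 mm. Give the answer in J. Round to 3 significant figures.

k = Gd⁴/(8D³N_a) = (79.9×10³)(6.7⁴)/(8·51.0³·7) = 21.674 N/mm
U = ½kδ² = 0.5 × 21.674 × 61.9² = 41524 N·mm = 41.524 J

41.5 J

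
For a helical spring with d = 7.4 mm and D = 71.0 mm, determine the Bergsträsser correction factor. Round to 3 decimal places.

1.141

C = D/d = 71.0/7.4 = 9.5946
K_B = (4C+2)/(4C−3) = 40.378/35.378 = 1.1413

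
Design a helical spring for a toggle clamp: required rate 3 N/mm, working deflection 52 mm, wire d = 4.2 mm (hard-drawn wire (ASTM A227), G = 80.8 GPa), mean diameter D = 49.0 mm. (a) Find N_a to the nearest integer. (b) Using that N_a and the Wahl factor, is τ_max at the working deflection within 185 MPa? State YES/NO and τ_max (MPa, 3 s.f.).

N_a = Gd⁴/(8D³k) = (80.8×10³)(4.2⁴)/(8·49.0³·3) = 8.904 → N_a = 9
Actual rate k = Gd⁴/(8D³·9) = 2.9682 N/mm
Working load F = kδ = 2.9682·52 = 154.34 N
C = 49.0/4.2 = 11.6667; K_W = (4C−1)/(4C−4)+0.615/C = 1.1230
τ_max = K_W·8FD/(πd³) = 1.1230·259.94 = 291.92 MPa
τ_max > 185 MPa → exceeds allowable

(a) 9 coils; (b) NO, τ_max = 292 MPa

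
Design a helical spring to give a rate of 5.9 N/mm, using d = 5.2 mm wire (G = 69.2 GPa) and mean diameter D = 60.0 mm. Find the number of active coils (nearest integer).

N_a = Gd⁴/(8D³k) = (69.2×10³ × 5.2⁴)/(8 × 60.0³ × 5.9)
    = 5.05964e+07 / 1.01952e+07 = 4.963 → 5 coils

5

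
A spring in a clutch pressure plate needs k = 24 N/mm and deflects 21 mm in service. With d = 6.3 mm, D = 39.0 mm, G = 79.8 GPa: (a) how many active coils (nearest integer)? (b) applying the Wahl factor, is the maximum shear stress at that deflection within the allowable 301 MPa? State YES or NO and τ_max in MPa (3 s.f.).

(a) 11 coils; (b) YES, τ_max = 250 MPa

N_a = Gd⁴/(8D³k) = (79.8×10³)(6.3⁴)/(8·39.0³·24) = 11.04 → N_a = 11
Actual rate k = Gd⁴/(8D³·11) = 24.082 N/mm
Working load F = kδ = 24.082·21 = 505.72 N
C = 39.0/6.3 = 6.1905; K_W = (4C−1)/(4C−4)+0.615/C = 1.2438
τ_max = K_W·8FD/(πd³) = 1.2438·200.86 = 249.84 MPa
τ_max ≤ 301 MPa → acceptable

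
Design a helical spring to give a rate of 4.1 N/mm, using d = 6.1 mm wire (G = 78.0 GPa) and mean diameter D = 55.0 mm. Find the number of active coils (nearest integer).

20

N_a = Gd⁴/(8D³k) = (78.0×10³ × 6.1⁴)/(8 × 55.0³ × 4.1)
    = 1.07998e+08 / 5.4571e+06 = 19.79 → 20 coils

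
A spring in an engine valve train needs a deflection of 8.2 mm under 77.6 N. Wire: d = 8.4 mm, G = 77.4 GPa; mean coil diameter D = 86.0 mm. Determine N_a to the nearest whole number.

Required rate k = F/δ = 77.6/8.2 = 9.4634 N/mm
N_a = Gd⁴/(8D³k) = (77.4×10³ × 8.4⁴)/(8 × 86.0³ × 9.4634)
    = 3.85352e+08 / 4.81541e+07 = 8.002 → 8 coils

8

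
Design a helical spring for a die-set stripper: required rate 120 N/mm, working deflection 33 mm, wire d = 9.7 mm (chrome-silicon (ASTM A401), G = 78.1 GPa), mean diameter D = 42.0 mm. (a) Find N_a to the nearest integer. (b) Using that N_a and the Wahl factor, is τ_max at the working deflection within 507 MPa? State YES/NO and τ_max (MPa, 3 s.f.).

N_a = Gd⁴/(8D³k) = (78.1×10³)(9.7⁴)/(8·42.0³·120) = 9.721 → N_a = 10
Actual rate k = Gd⁴/(8D³·10) = 116.65 N/mm
Working load F = kδ = 116.65·33 = 3849.6 N
C = 42.0/9.7 = 4.3299; K_W = (4C−1)/(4C−4)+0.615/C = 1.3673
τ_max = K_W·8FD/(πd³) = 1.3673·451.12 = 616.8 MPa
τ_max > 507 MPa → exceeds allowable

(a) 10 coils; (b) NO, τ_max = 617 MPa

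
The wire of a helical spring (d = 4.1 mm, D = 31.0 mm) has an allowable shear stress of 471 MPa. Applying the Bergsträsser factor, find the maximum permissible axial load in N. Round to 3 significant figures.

347 N

C = D/d = 31.0/4.1 = 7.5610
K_B = (4C+2)/(4C−3) = 32.244/27.244 = 1.1835
τ_max = K·8FD/(πd³) → F_max = τ_allow·πd³/(8DK)
F_max = 471·π·4.1³/(8·31.0·1.1835) = 1.0198e+05/293.51 = 347.45 N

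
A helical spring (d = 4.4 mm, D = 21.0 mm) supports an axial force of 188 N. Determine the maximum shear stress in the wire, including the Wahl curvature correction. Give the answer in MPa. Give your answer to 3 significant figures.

157 MPa

Spring index C = D/d = 21.0/4.4 = 4.7727
K_W = (4C−1)/(4C−4) + 0.615/C = 18.091/15.091 + 0.1289 = 1.3277
τ₀ = 8FD/(πd³) = 8·188·21.0/(π·4.4³) = 31584/267.61 = 118.02 MPa
τ_max = K·τ₀ = 1.3277 × 118.02 = 156.69 MPa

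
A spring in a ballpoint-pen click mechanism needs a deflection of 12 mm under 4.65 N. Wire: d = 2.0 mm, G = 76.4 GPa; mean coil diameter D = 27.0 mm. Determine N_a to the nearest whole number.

Required rate k = F/δ = 4.65/12 = 0.3875 N/mm
N_a = Gd⁴/(8D³k) = (76.4×10³ × 2.0⁴)/(8 × 27.0³ × 0.3875)
    = 1.2224e+06 / 61017.3 = 20.03 → 20 coils

20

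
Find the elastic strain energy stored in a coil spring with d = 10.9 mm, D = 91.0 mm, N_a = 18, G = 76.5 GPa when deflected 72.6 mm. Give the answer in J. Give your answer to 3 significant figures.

26.2 J

k = Gd⁴/(8D³N_a) = (76.5×10³)(10.9⁴)/(8·91.0³·18) = 9.9513 N/mm
U = ½kδ² = 0.5 × 9.9513 × 72.6² = 26226 N·mm = 26.226 J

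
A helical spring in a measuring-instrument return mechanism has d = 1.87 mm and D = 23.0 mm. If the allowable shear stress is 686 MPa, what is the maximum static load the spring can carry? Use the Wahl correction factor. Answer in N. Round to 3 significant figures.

68.6 N

C = D/d = 23.0/1.87 = 12.2995
K_W = (4C−1)/(4C−4) + 0.615/C = 48.198/45.198 + 0.0500 = 1.1164
τ_max = K·8FD/(πd³) → F_max = τ_allow·πd³/(8DK)
F_max = 686·π·1.87³/(8·23.0·1.1164) = 14093/205.41 = 68.607 N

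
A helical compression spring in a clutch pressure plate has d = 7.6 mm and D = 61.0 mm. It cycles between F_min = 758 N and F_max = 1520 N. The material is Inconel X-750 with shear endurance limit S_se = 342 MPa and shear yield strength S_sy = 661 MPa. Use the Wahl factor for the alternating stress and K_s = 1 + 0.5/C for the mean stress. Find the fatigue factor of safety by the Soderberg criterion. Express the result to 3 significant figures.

C = D/d = 61.0/7.6 = 8.0263; K_W = (4C−1)/(4C−4)+0.615/C = 1.1834; K_s = 1+0.5/C = 1.0623
F_a = (F_max−F_min)/2 = 381 N; F_m = (F_max+F_min)/2 = 1139 N
τ_a = K_W·8F_aD/(πd³) = 1.1834 × 134.82 = 159.54 MPa
τ_m = K_s·8F_mD/(πd³) = 1.0623 × 403.04 = 428.15 MPa
Soderberg: 1/n_f = τ_a/S_se + τ_m/S_sy = 159.54/342 + 428.15/661 = 0.46649 + 0.64773 = 1.1142
n_f = 1/1.1142 = 0.8975

0.897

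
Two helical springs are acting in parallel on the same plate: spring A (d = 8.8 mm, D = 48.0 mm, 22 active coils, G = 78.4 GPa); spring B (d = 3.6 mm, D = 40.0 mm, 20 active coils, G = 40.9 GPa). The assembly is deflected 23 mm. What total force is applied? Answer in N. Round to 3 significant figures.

k_A = Gd⁴/(8D³N_a) = (78.4×10³)(8.8⁴)/(8·48.0³·22) = 24.155 N/mm
k_B = Gd⁴/(8D³N_a) = (40.9×10³)(3.6⁴)/(8·40.0³·20) = 0.67086 N/mm
Parallel: k_eq = 24.155 + 0.67086 = 24.826 N/mm
F = k_eq·δ = 24.826·23 = 571 N

571 N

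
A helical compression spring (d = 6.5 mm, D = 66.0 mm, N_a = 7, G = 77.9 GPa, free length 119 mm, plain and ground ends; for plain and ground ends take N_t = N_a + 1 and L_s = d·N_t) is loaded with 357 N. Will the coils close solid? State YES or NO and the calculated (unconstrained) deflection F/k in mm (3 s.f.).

k = Gd⁴/(8D³N_a) = (77.9×10³)(6.5⁴)/(8·66.0³·7) = 8.6372 N/mm
N_t = 8; L_s = 6.5·8 = 52 mm; δ_solid = L₀ − L_s = 119 − 52 = 67 mm
δ = F/k = 357/8.6372 = 41.333 mm
δ < δ_solid → spring does not go solid

NO, δ = 41.3 mm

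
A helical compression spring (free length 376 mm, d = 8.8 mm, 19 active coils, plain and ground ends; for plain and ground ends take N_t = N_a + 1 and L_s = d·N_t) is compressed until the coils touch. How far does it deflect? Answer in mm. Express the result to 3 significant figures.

200 mm

N_t = 20; L_s = 8.8·20 = 176 mm
δ_solid = L₀ − L_s = 376 − 176 = 200 mm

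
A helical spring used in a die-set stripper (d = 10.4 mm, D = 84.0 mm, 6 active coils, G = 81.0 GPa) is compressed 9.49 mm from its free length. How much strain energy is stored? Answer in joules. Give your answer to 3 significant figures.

1.50 J

k = Gd⁴/(8D³N_a) = (81.0×10³)(10.4⁴)/(8·84.0³·6) = 33.307 N/mm
U = ½kδ² = 0.5 × 33.307 × 9.49² = 1499.8 N·mm = 1.4998 J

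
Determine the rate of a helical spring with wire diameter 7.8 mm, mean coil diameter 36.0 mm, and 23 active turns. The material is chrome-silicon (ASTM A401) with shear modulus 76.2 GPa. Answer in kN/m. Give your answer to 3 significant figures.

k = Gd⁴/(8D³N_a) = (76.2×10³ × 7.8⁴) / (8 × 36.0³ × 23)
  = 2.82055e+08 / 8.5847e+06 = 32.855 N/mm

32.9 kN/m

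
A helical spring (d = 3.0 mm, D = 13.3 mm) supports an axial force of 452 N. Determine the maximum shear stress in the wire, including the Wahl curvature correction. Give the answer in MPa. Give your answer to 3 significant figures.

769 MPa

Spring index C = D/d = 13.3/3.0 = 4.4333
K_W = (4C−1)/(4C−4) + 0.615/C = 16.733/13.733 + 0.1387 = 1.3572
τ₀ = 8FD/(πd³) = 8·452·13.3/(π·3.0³) = 48092.8/84.823 = 566.98 MPa
τ_max = K·τ₀ = 1.3572 × 566.98 = 769.49 MPa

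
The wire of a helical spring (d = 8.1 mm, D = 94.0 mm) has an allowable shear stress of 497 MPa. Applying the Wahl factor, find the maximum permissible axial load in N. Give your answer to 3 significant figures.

C = D/d = 94.0/8.1 = 11.6049
K_W = (4C−1)/(4C−4) + 0.615/C = 45.420/42.420 + 0.0530 = 1.1237
τ_max = K·8FD/(πd³) → F_max = τ_allow·πd³/(8DK)
F_max = 497·π·8.1³/(8·94.0·1.1237) = 8.2978e+05/845.03 = 981.94 N

982 N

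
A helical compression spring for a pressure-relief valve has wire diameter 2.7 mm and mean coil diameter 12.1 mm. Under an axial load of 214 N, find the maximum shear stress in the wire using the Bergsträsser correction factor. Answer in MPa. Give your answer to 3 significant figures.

Spring index C = D/d = 12.1/2.7 = 4.4815
K_B = (4C+2)/(4C−3) = 19.926/14.926 = 1.3350
τ₀ = 8FD/(πd³) = 8·214·12.1/(π·2.7³) = 20715.2/61.836 = 335 MPa
τ_max = K·τ₀ = 1.3350 × 335 = 447.22 MPa

447 MPa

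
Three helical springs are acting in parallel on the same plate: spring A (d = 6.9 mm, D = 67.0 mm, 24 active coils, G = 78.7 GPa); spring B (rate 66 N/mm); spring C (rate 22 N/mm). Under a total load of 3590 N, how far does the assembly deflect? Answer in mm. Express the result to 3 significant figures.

k_A = Gd⁴/(8D³N_a) = (78.7×10³)(6.9⁴)/(8·67.0³·24) = 3.0892 N/mm
Parallel: k_eq = 3.0892 + 66 + 22 = 91.089 N/mm
δ = F/k_eq = 3590/91.089 = 39.412 mm

39.4 mm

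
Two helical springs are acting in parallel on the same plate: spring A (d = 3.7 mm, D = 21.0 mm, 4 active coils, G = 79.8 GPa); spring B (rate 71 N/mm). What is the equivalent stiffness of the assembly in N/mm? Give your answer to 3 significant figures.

121 N/mm

k_A = Gd⁴/(8D³N_a) = (79.8×10³)(3.7⁴)/(8·21.0³·4) = 50.466 N/mm
Parallel: k_eq = 50.466 + 71 = 121.47 N/mm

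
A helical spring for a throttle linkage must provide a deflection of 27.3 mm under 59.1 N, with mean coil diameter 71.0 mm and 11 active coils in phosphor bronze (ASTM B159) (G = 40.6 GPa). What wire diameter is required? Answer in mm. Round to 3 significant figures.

6.40 mm

Required rate k = F/δ = 59.1/27.3 = 2.1648 N/mm
d = (8D³N_a·k / G)^(1/4) = (8·71.0³·11·2.1648 / (40.6×10³))^0.25
  = (1679.4)^0.25 = 6.4016 mm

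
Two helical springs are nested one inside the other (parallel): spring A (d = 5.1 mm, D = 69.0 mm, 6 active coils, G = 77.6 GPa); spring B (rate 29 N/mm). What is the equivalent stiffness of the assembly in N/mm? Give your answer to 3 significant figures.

32.3 N/mm

k_A = Gd⁴/(8D³N_a) = (77.6×10³)(5.1⁴)/(8·69.0³·6) = 3.3293 N/mm
Parallel: k_eq = 3.3293 + 29 = 32.329 N/mm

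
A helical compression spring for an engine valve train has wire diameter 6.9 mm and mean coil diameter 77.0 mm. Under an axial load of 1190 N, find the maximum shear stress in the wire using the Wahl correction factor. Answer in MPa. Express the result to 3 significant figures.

Spring index C = D/d = 77.0/6.9 = 11.1594
K_W = (4C−1)/(4C−4) + 0.615/C = 43.638/40.638 + 0.0551 = 1.1289
τ₀ = 8FD/(πd³) = 8·1190·77.0/(π·6.9³) = 733040/1032 = 710.28 MPa
τ_max = K·τ₀ = 1.1289 × 710.28 = 801.86 MPa

802 MPa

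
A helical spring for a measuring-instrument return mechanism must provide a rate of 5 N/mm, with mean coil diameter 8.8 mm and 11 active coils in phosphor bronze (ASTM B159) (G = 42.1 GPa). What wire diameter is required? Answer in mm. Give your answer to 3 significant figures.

1.63 mm

d = (8D³N_a·k / G)^(1/4) = (8·8.8³·11·5 / (42.1×10³))^0.25
  = (7.1223)^0.25 = 1.6336 mm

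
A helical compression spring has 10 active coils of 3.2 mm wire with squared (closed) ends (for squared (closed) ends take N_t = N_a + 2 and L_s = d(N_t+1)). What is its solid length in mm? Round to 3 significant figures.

41.6 mm

squared (closed) ends: N_t = N_a + 2 = 10 + 2 = 12
L_s = d·(N_t+1) = 3.2 × 13 = 41.6 mm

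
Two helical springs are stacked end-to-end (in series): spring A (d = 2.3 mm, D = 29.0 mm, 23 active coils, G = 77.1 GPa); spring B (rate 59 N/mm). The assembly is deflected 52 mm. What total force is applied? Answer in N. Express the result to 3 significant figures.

k_A = Gd⁴/(8D³N_a) = (77.1×10³)(2.3⁴)/(8·29.0³·23) = 0.48079 N/mm
Series: 1/k_eq = 1/0.48079 + 1/59 = 2.0969; k_eq = 0.4769 N/mm
F = k_eq·δ = 0.4769·52 = 24.799 N

24.8 N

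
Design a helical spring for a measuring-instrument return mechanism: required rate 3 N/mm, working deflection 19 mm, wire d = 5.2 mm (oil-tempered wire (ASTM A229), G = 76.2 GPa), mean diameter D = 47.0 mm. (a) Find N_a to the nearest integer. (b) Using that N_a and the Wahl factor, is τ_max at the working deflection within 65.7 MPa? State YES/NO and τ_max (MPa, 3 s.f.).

N_a = Gd⁴/(8D³k) = (76.2×10³)(5.2⁴)/(8·47.0³·3) = 22.36 → N_a = 22
Actual rate k = Gd⁴/(8D³·22) = 3.049 N/mm
Working load F = kδ = 3.049·19 = 57.932 N
C = 47.0/5.2 = 9.0385; K_W = (4C−1)/(4C−4)+0.615/C = 1.1613
τ_max = K_W·8FD/(πd³) = 1.1613·49.311 = 57.267 MPa
τ_max ≤ 65.7 MPa → acceptable

(a) 22 coils; (b) YES, τ_max = 57.3 MPa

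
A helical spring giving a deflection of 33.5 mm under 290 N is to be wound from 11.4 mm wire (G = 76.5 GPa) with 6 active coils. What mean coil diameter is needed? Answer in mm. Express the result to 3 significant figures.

146 mm

Required rate k = F/δ = 290/33.5 = 8.6567 N/mm
D = (Gd⁴/(8N_a·k))^(1/3) = (76.5×10³·11.4⁴/(8·6·8.6567))^(1/3)
  = (3.10947e+06)^(1/3) = 145.9583 mm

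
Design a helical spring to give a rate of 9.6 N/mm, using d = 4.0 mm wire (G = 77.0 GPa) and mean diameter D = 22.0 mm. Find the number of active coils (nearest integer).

N_a = Gd⁴/(8D³k) = (77.0×10³ × 4.0⁴)/(8 × 22.0³ × 9.6)
    = 1.9712e+07 / 817766 = 24.1 → 24 coils

24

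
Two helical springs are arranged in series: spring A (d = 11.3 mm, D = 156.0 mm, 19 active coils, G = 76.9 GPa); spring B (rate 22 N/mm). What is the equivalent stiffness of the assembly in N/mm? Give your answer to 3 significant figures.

k_A = Gd⁴/(8D³N_a) = (76.9×10³)(11.3⁴)/(8·156.0³·19) = 2.1728 N/mm
Series: 1/k_eq = 1/2.1728 + 1/22 = 0.50569; k_eq = 1.9775 N/mm

1.98 N/mm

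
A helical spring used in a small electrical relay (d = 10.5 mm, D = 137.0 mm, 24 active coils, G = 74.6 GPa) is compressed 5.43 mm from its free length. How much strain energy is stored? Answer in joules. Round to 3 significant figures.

0.0271 J

k = Gd⁴/(8D³N_a) = (74.6×10³)(10.5⁴)/(8·137.0³·24) = 1.8367 N/mm
U = ½kδ² = 0.5 × 1.8367 × 5.43² = 27.077 N·mm = 0.027077 J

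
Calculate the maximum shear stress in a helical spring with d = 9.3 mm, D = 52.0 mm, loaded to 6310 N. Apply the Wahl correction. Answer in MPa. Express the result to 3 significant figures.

1320 MPa

Spring index C = D/d = 52.0/9.3 = 5.5914
K_W = (4C−1)/(4C−4) + 0.615/C = 21.366/18.366 + 0.1100 = 1.2733
τ₀ = 8FD/(πd³) = 8·6310·52.0/(π·9.3³) = 2.62496e+06/2527 = 1038.8 MPa
τ_max = K·τ₀ = 1.2733 × 1038.8 = 1322.7 MPa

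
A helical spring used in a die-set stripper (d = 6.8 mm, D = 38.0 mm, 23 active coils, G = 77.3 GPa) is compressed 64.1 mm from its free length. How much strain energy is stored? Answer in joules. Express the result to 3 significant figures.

33.6 J

k = Gd⁴/(8D³N_a) = (77.3×10³)(6.8⁴)/(8·38.0³·23) = 16.37 N/mm
U = ½kδ² = 0.5 × 16.37 × 64.1² = 33630 N·mm = 33.63 J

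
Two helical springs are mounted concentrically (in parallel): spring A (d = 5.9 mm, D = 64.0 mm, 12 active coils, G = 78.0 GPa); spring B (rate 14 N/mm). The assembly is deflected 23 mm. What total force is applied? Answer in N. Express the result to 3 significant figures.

k_A = Gd⁴/(8D³N_a) = (78.0×10³)(5.9⁴)/(8·64.0³·12) = 3.7557 N/mm
Parallel: k_eq = 3.7557 + 14 = 17.756 N/mm
F = k_eq·δ = 17.756·23 = 408.38 N

408 N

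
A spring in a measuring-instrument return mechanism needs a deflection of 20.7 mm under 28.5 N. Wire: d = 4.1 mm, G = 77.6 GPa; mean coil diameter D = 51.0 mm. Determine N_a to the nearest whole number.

15

Required rate k = F/δ = 28.5/20.7 = 1.3768 N/mm
N_a = Gd⁴/(8D³k) = (77.6×10³ × 4.1⁴)/(8 × 51.0³ × 1.3768)
    = 2.19279e+07 / 1.46108e+06 = 15.01 → 15 coils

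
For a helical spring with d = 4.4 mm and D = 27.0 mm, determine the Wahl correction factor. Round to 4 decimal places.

1.2462

C = D/d = 27.0/4.4 = 6.1364
K_W = (4C−1)/(4C−4) + 0.615/C = 23.545/20.545 + 0.1002 = 1.2462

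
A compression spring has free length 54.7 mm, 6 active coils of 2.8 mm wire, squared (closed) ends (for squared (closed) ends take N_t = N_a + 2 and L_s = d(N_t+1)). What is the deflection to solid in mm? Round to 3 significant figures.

N_t = 8; L_s = 2.8·9 = 25.2 mm
δ_solid = L₀ − L_s = 54.7 − 25.2 = 29.5 mm

29.5 mm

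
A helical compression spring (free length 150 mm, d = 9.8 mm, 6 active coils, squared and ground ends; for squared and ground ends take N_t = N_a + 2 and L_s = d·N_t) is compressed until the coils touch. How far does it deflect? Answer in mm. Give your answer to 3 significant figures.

N_t = 8; L_s = 9.8·8 = 78.4 mm
δ_solid = L₀ − L_s = 150 − 78.4 = 71.6 mm

71.6 mm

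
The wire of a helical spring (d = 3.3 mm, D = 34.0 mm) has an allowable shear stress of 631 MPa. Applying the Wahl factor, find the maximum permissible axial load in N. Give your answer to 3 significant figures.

C = D/d = 34.0/3.3 = 10.3030
K_W = (4C−1)/(4C−4) + 0.615/C = 40.212/37.212 + 0.0597 = 1.1403
τ_max = K·8FD/(πd³) → F_max = τ_allow·πd³/(8DK)
F_max = 631·π·3.3³/(8·34.0·1.1403) = 71240/310.16 = 229.68 N

230 N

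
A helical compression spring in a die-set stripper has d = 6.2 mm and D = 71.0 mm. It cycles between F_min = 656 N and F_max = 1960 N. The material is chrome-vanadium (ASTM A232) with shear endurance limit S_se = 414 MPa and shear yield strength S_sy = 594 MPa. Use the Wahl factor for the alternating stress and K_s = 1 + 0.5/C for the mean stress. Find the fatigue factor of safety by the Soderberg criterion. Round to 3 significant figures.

C = D/d = 71.0/6.2 = 11.4516; K_W = (4C−1)/(4C−4)+0.615/C = 1.1255; K_s = 1+0.5/C = 1.0437
F_a = (F_max−F_min)/2 = 652 N; F_m = (F_max+F_min)/2 = 1308 N
τ_a = K_W·8F_aD/(πd³) = 1.1255 × 494.62 = 556.68 MPa
τ_m = K_s·8F_mD/(πd³) = 1.0437 × 992.27 = 1035.6 MPa
Soderberg: 1/n_f = τ_a/S_se + τ_m/S_sy = 556.68/414 + 1035.6/594 = 1.34463 + 1.74343 = 3.0881
n_f = 1/3.0881 = 0.3238

0.324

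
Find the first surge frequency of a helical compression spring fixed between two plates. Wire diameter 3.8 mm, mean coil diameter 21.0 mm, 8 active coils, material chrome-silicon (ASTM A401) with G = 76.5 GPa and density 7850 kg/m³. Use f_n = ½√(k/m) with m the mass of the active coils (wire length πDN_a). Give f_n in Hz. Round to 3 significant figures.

378 Hz

k = Gd⁴/(8D³N_a) = (76.5×10³)(3.8⁴)/(8·21.0³·8) = 26.913 N/mm = 26913 N/m
Wire length L = πDN_a = π·21.0·8 = 527.79 mm
m = ρ·(πd²/4)·L = 7850 × 11.341×10⁻⁶ m² × 0.52779 m = 0.046988 kg
f_n = ½√(k/m) = 0.5·√(26913/0.046988) = 0.5·√(5.7276e+05) = 378.4 Hz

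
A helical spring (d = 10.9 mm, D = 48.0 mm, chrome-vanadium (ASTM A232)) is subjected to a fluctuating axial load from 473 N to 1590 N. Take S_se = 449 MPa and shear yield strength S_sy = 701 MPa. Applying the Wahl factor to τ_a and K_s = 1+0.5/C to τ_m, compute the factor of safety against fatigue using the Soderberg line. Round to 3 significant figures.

3.18

C = D/d = 48.0/10.9 = 4.4037; K_W = (4C−1)/(4C−4)+0.615/C = 1.3600; K_s = 1+0.5/C = 1.1135
F_a = (F_max−F_min)/2 = 558.5 N; F_m = (F_max+F_min)/2 = 1031.5 N
τ_a = K_W·8F_aD/(πd³) = 1.3600 × 52.714 = 71.691 MPa
τ_m = K_s·8F_mD/(πd³) = 1.1135 × 97.358 = 108.41 MPa
Soderberg: 1/n_f = τ_a/S_se + τ_m/S_sy = 71.691/449 + 108.41/701 = 0.15967 + 0.15465 = 0.31432
n_f = 1/0.31432 = 3.181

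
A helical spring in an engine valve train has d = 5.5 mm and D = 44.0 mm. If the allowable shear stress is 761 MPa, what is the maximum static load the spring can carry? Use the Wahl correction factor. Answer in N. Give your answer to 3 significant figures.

954 N

C = D/d = 44.0/5.5 = 8.0000
K_W = (4C−1)/(4C−4) + 0.615/C = 31.000/28.000 + 0.0769 = 1.1840
τ_max = K·8FD/(πd³) → F_max = τ_allow·πd³/(8DK)
F_max = 761·π·5.5³/(8·44.0·1.1840) = 3.9776e+05/416.77 = 954.38 N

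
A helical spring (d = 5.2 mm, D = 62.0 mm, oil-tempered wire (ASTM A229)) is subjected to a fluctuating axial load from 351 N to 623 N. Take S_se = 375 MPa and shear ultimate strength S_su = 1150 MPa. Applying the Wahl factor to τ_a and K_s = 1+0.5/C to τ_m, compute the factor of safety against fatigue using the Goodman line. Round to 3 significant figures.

C = D/d = 62.0/5.2 = 11.9231; K_W = (4C−1)/(4C−4)+0.615/C = 1.1202; K_s = 1+0.5/C = 1.0419
F_a = (F_max−F_min)/2 = 136 N; F_m = (F_max+F_min)/2 = 487 N
τ_a = K_W·8F_aD/(πd³) = 1.1202 × 152.71 = 171.07 MPa
τ_m = K_s·8F_mD/(πd³) = 1.0419 × 546.83 = 569.76 MPa
Goodman: 1/n_f = τ_a/S_se + τ_m/S_su = 171.07/375 + 569.76/1150 = 0.45619 + 0.49544 = 0.95163
n_f = 1/0.95163 = 1.051

1.05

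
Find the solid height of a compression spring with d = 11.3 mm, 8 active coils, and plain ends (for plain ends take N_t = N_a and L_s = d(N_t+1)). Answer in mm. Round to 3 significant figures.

102 mm

plain ends: N_t = N_a = 8
L_s = d·(N_t+1) = 11.3 × 9 = 101.7 mm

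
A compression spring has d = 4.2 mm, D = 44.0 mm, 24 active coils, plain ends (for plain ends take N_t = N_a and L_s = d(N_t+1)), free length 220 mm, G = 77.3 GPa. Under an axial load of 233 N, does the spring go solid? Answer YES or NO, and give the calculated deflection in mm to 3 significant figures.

YES, δ = 158 mm

k = Gd⁴/(8D³N_a) = (77.3×10³)(4.2⁴)/(8·44.0³·24) = 1.4707 N/mm
N_t = 24; L_s = 4.2·25 = 105 mm; δ_solid = L₀ − L_s = 220 − 105 = 115 mm
δ = F/k = 233/1.4707 = 158.43 mm
δ ≥ δ_solid → spring goes solid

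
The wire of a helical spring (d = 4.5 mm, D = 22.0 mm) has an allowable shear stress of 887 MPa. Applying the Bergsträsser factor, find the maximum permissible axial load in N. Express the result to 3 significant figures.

1110 N

C = D/d = 22.0/4.5 = 4.8889
K_B = (4C+2)/(4C−3) = 21.556/16.556 = 1.3020
τ_max = K·8FD/(πd³) → F_max = τ_allow·πd³/(8DK)
F_max = 887·π·4.5³/(8·22.0·1.3020) = 2.5393e+05/229.15 = 1108.1 N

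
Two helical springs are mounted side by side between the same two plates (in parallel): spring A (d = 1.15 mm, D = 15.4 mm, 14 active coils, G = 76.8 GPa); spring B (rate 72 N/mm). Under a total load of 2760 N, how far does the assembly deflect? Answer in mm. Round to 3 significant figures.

k_A = Gd⁴/(8D³N_a) = (76.8×10³)(1.15⁴)/(8·15.4³·14) = 0.32838 N/mm
Parallel: k_eq = 0.32838 + 72 = 72.328 N/mm
δ = F/k_eq = 2760/72.328 = 38.159 mm

38.2 mm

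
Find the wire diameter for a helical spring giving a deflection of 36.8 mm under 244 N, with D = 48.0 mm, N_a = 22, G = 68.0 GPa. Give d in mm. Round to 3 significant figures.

Required rate k = F/δ = 244/36.8 = 6.6304 N/mm
d = (8D³N_a·k / G)^(1/4) = (8·48.0³·22·6.6304 / (68.0×10³))^0.25
  = (1897.9)^0.25 = 6.6004 mm

6.60 mm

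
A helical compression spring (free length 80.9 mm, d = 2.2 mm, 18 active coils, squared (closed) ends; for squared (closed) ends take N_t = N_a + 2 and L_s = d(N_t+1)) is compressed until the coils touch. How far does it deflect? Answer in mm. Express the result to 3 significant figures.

N_t = 20; L_s = 2.2·21 = 46.2 mm
δ_solid = L₀ − L_s = 80.9 − 46.2 = 34.7 mm

34.7 mm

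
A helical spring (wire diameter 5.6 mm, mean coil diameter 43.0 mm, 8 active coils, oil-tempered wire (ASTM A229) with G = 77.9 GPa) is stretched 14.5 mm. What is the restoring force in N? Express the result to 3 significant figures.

218 N

k = Gd⁴/(8D³N_a) = (77.9×10³)(5.6⁴)/(8·43.0³·8) = 15.056 N/mm
F = k·δ = 15.056 × 14.5 = 218.31 N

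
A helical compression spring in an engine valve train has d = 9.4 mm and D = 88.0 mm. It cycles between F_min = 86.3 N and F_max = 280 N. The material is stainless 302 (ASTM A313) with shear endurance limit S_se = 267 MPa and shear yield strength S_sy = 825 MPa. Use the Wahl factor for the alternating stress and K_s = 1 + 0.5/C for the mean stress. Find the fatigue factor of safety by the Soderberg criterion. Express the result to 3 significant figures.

C = D/d = 88.0/9.4 = 9.3617; K_W = (4C−1)/(4C−4)+0.615/C = 1.1554; K_s = 1+0.5/C = 1.0534
F_a = (F_max−F_min)/2 = 96.85 N; F_m = (F_max+F_min)/2 = 183.15 N
τ_a = K_W·8F_aD/(πd³) = 1.1554 × 26.13 = 30.19 MPa
τ_m = K_s·8F_mD/(πd³) = 1.0534 × 49.414 = 52.053 MPa
Soderberg: 1/n_f = τ_a/S_se + τ_m/S_sy = 30.19/267 + 52.053/825 = 0.11307 + 0.06309 = 0.17617
n_f = 1/0.17617 = 5.676

5.68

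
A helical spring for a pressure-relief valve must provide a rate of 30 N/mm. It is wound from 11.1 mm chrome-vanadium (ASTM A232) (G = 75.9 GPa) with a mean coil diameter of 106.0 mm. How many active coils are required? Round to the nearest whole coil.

N_a = Gd⁴/(8D³k) = (75.9×10³ × 11.1⁴)/(8 × 106.0³ × 30)
    = 1.15222e+09 / 2.85844e+08 = 4.031 → 4 coils

4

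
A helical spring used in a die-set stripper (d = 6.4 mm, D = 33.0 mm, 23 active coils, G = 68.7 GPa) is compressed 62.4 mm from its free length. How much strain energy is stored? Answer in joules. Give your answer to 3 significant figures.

k = Gd⁴/(8D³N_a) = (68.7×10³)(6.4⁴)/(8·33.0³·23) = 17.431 N/mm
U = ½kδ² = 0.5 × 17.431 × 62.4² = 33936 N·mm = 33.936 J

33.9 J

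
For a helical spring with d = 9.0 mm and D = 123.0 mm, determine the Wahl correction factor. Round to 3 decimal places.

C = D/d = 123.0/9.0 = 13.6667
K_W = (4C−1)/(4C−4) + 0.615/C = 53.667/50.667 + 0.0450 = 1.1042

1.104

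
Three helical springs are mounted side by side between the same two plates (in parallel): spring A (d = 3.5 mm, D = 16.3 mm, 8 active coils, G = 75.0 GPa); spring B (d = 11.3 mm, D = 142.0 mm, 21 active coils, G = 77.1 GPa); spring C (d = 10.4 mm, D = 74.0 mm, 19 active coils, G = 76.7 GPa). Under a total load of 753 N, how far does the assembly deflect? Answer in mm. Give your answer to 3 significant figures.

13.0 mm

k_A = Gd⁴/(8D³N_a) = (75.0×10³)(3.5⁴)/(8·16.3³·8) = 40.606 N/mm
k_B = Gd⁴/(8D³N_a) = (77.1×10³)(11.3⁴)/(8·142.0³·21) = 2.6133 N/mm
k_C = Gd⁴/(8D³N_a) = (76.7×10³)(10.4⁴)/(8·74.0³·19) = 14.568 N/mm
Parallel: k_eq = 40.606 + 2.6133 + 14.568 = 57.787 N/mm
δ = F/k_eq = 753/57.787 = 13.031 mm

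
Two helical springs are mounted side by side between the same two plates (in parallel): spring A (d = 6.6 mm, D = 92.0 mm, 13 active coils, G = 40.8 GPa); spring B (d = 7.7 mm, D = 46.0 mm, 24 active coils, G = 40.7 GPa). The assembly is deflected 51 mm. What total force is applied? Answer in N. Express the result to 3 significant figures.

k_A = Gd⁴/(8D³N_a) = (40.8×10³)(6.6⁴)/(8·92.0³·13) = 0.95596 N/mm
k_B = Gd⁴/(8D³N_a) = (40.7×10³)(7.7⁴)/(8·46.0³·24) = 7.6557 N/mm
Parallel: k_eq = 0.95596 + 7.6557 = 8.6116 N/mm
F = k_eq·δ = 8.6116·51 = 439.19 N

439 N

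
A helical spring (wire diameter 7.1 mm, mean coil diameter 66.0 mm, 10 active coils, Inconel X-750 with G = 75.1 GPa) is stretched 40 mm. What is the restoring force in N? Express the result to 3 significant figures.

332 N

k = Gd⁴/(8D³N_a) = (75.1×10³)(7.1⁴)/(8·66.0³·10) = 8.2976 N/mm
F = k·δ = 8.2976 × 40 = 331.9 N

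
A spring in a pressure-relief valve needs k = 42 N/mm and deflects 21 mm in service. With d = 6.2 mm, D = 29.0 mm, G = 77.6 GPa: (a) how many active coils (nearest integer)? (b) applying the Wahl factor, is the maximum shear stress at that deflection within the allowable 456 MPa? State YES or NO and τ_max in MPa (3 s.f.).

N_a = Gd⁴/(8D³k) = (77.6×10³)(6.2⁴)/(8·29.0³·42) = 13.99 → N_a = 14
Actual rate k = Gd⁴/(8D³·14) = 41.977 N/mm
Working load F = kδ = 41.977·21 = 881.53 N
C = 29.0/6.2 = 4.6774; K_W = (4C−1)/(4C−4)+0.615/C = 1.3354
τ_max = K_W·8FD/(πd³) = 1.3354·273.15 = 364.77 MPa
τ_max ≤ 456 MPa → acceptable

(a) 14 coils; (b) YES, τ_max = 365 MPa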